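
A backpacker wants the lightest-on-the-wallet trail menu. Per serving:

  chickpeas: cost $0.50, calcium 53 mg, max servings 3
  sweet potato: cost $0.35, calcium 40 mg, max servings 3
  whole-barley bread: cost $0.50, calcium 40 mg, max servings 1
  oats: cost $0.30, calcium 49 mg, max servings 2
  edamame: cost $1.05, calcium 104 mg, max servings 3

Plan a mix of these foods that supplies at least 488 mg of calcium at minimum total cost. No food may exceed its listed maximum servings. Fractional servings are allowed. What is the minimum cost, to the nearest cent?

$4.27

Cost per mg of calcium: oats $0.0061, sweet potato $0.0088, chickpeas $0.0094, edamame $0.0101, whole-barley bread $0.0125.
Take 2 servings of oats: +98.0 mg calcium for $0.60 (total $0.60, still need 390.0 mg).
Take 3 servings of sweet potato: +120.0 mg calcium for $1.05 (total $1.65, still need 270.0 mg).
Take 3 servings of chickpeas: +159.0 mg calcium for $1.50 (total $3.15, still need 111.0 mg).
Take 1.067 servings of edamame: +111.0 mg calcium for $1.12 (total $4.27, still need 0.0 mg).
Greedy by cheapest-per-mg is optimal for a single linear constraint, so the minimum cost is $4.27.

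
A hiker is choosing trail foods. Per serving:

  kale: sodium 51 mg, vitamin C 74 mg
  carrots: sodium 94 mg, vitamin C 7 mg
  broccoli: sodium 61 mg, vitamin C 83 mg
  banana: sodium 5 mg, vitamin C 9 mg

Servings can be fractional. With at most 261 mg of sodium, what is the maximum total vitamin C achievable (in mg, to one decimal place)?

469.8 mg

Vitamin C per mg sodium: banana 1.8, kale 1.451, broccoli 1.361, carrots 0.07447.
With no serving limits, spend the whole sodium allowance on banana: 261 mg / 5 mg × 9 mg = 469.8 mg.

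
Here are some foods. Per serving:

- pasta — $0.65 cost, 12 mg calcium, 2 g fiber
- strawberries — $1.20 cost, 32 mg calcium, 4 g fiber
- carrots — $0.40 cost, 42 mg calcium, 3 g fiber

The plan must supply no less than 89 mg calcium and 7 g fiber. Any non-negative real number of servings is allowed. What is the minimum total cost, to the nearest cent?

Compare the cost at each extreme point of the feasible region.
pasta only: max(89/12, 7/2) = 7.417 servings → $4.82.
strawberries only: max(89/32, 7/4) = 2.781 servings → $3.34.
carrots only: max(89/42, 7/3) = 2.333 servings → $0.93.
pasta + strawberries: intersection lies outside the first quadrant.
pasta + carrots with both tight: 0.5625 servings and 1.958 servings → $1.15.
strawberries + carrots with both tight: 0.375 servings and 1.833 servings → $1.18.
So the least-cost plan costs $0.93.

$0.93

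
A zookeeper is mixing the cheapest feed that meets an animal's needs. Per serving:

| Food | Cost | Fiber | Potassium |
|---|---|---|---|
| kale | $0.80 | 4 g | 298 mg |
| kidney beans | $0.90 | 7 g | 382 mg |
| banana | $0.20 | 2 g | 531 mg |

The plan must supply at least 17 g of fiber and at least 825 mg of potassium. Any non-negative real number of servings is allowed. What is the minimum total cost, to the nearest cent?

kale only: max(17/4, 825/298) = 4.25 servings → $3.40.
kidney beans only: max(17/7, 825/382) = 2.429 servings → $2.19.
banana only: max(17/2, 825/531) = 8.5 servings → $1.70.
kale + kidney beans: intersection lies outside the first quadrant.
kale + banana: the both-tight solution has a negative serving — not a feasible corner.
kidney beans + banana: intersection lies outside the first quadrant.
The minimum over all feasible corners is $1.70.

$1.70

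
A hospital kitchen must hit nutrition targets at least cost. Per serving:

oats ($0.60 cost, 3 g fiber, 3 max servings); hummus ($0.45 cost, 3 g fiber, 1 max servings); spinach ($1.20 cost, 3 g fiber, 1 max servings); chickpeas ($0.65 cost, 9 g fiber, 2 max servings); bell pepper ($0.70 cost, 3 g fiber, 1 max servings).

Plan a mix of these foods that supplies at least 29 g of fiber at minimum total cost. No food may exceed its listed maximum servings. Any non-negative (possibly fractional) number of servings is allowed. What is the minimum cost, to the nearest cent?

Cost per g of fiber: chickpeas $0.0722, hummus $0.1500, oats $0.2000, bell pepper $0.2333, spinach $0.4000.
Take 2 servings of chickpeas: +18.0 g fiber for $1.30 (total $1.30, still need 11.0 g).
Take 1 serving of hummus: +3.0 g fiber for $0.45 (total $1.75, still need 8.0 g).
Take 2.667 servings of oats: +8.0 g fiber for $1.60 (total $3.35, still need 0.0 g).
Filling from the cheapest source first is optimal under one linear minimum: $3.35.

$3.35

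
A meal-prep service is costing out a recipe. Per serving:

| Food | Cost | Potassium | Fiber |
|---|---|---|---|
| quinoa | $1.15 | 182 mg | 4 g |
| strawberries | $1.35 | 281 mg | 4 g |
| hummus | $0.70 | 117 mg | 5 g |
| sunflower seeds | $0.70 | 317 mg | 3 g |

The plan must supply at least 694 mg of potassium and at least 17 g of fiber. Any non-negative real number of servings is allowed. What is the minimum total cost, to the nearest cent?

This is a tiny linear program; its minimum lies at a vertex of the feasible set. List the vertices and price them.
quinoa only: max(694/182, 17/4) = 4.25 servings → $4.89.
strawberries only: max(694/281, 17/4) = 4.25 servings → $5.74.
hummus only: max(694/117, 17/5) = 5.932 servings → $4.15.
sunflower seeds only: max(694/317, 17/3) = 5.667 servings → $3.97.
quinoa + strawberries with both targets exact would need a negative amount; discard.
quinoa + hummus with both tight: 3.351 servings and 0.7195 servings → $4.36.
quinoa + sunflower seeds with both targets exact would need a negative amount; discard.
strawberries + hummus with both tight: 1.581 servings and 2.136 servings → $3.63.
strawberries + sunflower seeds: the both-tight solution has a negative serving — not a feasible corner.
hummus + sunflower seeds with both tight: 2.68 servings and 1.2 servings → $2.72.
Cheapest feasible corner: $2.72.

$2.72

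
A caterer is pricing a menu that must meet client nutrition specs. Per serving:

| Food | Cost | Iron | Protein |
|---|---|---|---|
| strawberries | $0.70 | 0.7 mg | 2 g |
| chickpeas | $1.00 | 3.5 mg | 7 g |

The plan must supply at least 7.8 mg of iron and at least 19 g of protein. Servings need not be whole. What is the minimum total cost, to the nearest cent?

$2.71

For a min-cost LP with two ≥-constraints, a basic feasible solution has at most two positive variables.
strawberries only: max(7.8/0.7, 19/2) = 11.14 servings → $7.80.
chickpeas only: max(7.8/3.5, 19/7) = 2.714 servings → $2.71.
strawberries + chickpeas with both tight: 5.667 servings and 1.095 servings → $5.06.
The minimum over all feasible corners is $2.71.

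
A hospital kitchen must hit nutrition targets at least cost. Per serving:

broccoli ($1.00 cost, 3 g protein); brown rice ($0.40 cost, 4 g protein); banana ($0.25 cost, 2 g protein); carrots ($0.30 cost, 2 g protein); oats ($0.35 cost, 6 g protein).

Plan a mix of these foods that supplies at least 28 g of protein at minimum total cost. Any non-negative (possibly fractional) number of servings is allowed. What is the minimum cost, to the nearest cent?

Cost per g of protein: oats $0.0583, brown rice $0.1000, banana $0.1250, carrots $0.1500, broccoli $0.3333.
With no serving limits, use only oats: 28 g / 6 g = 4.667 servings × $0.35 = $1.63.

$1.63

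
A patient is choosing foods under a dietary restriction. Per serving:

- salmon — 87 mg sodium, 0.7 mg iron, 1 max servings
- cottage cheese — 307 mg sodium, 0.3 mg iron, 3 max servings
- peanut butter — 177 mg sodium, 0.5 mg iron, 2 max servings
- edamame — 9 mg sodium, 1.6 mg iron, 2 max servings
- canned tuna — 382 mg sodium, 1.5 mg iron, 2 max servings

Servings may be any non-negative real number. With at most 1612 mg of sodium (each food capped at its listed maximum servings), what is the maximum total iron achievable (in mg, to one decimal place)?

Iron per mg sodium: edamame 0.1778, salmon 0.008046, canned tuna 0.003927, peanut butter 0.002825, cottage cheese 0.0009772.
Take 2 servings of edamame: uses 18 mg sodium, +3.2 mg iron (running total 3.2 mg).
Take 1 serving of salmon: uses 87 mg sodium, +0.7 mg iron (running total 3.9 mg).
Take 2 servings of canned tuna: uses 764 mg sodium, +3.0 mg iron (running total 6.9 mg).
Take 2 servings of peanut butter: uses 354 mg sodium, +1.0 mg iron (running total 7.9 mg).
Take 1.267 servings of cottage cheese: uses 389 mg sodium, +0.4 mg iron (running total 8.3 mg).
Greedy by best ratio exhausts the sodium allowance optimally: 8.3 mg.

8.3 mg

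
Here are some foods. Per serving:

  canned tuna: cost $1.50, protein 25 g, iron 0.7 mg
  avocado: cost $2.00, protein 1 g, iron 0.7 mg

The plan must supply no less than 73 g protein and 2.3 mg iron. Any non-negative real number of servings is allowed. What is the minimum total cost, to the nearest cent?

Two binding constraints pin down two serving amounts, so the optimal mix uses at most two foods. The candidates are each food alone (scaled to the tighter of protein/iron) and each pair with both constraints tight.
canned tuna only: max(73/25, 2.3/0.7) = 3.286 servings → $4.93.
avocado only: max(73/1, 2.3/0.7) = 73 servings → $146.00.
canned tuna + avocado with both tight: 2.905 servings and 0.381 servings → $5.12.
The minimum over all feasible corners is $4.93.

$4.93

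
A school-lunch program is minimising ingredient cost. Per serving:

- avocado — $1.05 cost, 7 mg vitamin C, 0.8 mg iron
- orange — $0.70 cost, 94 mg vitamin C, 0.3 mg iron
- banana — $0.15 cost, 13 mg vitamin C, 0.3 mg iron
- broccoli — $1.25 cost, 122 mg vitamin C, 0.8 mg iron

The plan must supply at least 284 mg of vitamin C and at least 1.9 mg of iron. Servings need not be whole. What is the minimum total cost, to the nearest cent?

At the optimum either one food covers both requirements or two foods hit both targets exactly; no other combination can be cheaper.
avocado only: max(284/7, 1.9/0.8) = 40.57 servings → $42.60.
orange only: max(284/94, 1.9/0.3) = 6.333 servings → $4.43.
banana only: max(284/13, 1.9/0.3) = 21.85 servings → $3.28.
broccoli only: max(284/122, 1.9/0.8) = 2.375 servings → $2.97.
avocado + orange with both tight: 1.278 servings and 2.926 servings → $3.39.
avocado + banana: intersection lies outside the first quadrant.
avocado + broccoli with both tight: 0.05 servings and 2.325 servings → $2.96.
orange + banana with both tight: 2.49 servings and 3.844 servings → $2.32.
orange + broccoli: intersection lies outside the first quadrant.
banana + broccoli with both tight: 0.1756 servings and 2.309 servings → $2.91.
Cheapest feasible corner: $2.32.

$2.32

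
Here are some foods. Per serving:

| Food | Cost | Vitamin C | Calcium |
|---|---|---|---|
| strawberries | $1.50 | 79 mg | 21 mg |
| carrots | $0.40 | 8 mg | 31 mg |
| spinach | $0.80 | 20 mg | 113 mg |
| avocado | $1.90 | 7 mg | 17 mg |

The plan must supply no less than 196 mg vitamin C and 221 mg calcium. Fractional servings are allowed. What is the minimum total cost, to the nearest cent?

$4.38

The cheapest plan sits at a corner of the feasible region — with two constraints it uses at most two foods.
strawberries only: max(196/79, 221/21) = 10.52 servings → $15.79.
carrots only: max(196/8, 221/31) = 24.5 servings → $9.80.
spinach only: max(196/20, 221/113) = 9.8 servings → $7.84.
avocado only: max(196/7, 221/17) = 28 servings → $53.20.
strawberries + carrots with both tight: 1.889 servings and 5.85 servings → $5.17.
strawberries + spinach with both tight: 2.084 servings and 1.568 servings → $4.38.
strawberries + avocado with both tight: 1.492 servings and 11.16 servings → $23.44.
carrots + spinach with both targets exact would need a negative amount; discard.
carrots + avocado: the both-tight solution has a negative serving — not a feasible corner.
spinach + avocado: intersection lies outside the first quadrant.
The minimum over all feasible corners is $4.38.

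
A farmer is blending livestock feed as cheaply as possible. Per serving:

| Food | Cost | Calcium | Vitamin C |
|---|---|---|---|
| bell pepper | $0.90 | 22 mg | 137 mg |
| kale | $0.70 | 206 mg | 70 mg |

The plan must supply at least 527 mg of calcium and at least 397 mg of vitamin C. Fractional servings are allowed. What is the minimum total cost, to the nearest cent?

At the optimum either one food covers both requirements or two foods hit both targets exactly; no other combination can be cheaper.
bell pepper only: max(527/22, 397/137) = 23.95 servings → $21.56.
kale only: max(527/206, 397/70) = 5.671 servings → $3.97.
bell pepper + kale with both tight: 1.682 servings and 2.379 servings → $3.18.
The minimum over all feasible corners is $3.18.

$3.18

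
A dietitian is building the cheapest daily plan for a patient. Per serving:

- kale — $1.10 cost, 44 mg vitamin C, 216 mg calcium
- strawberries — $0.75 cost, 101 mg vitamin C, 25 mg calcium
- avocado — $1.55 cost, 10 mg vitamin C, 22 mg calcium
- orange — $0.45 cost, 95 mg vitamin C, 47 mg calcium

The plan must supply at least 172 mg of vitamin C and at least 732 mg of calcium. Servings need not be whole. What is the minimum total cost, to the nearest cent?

$3.78

At the optimum either one food covers both requirements or two foods hit both targets exactly; no other combination can be cheaper.
kale only: max(172/44, 732/216) = 3.909 servings → $4.30.
strawberries only: max(172/101, 732/25) = 29.28 servings → $21.96.
avocado only: max(172/10, 732/22) = 33.27 servings → $51.57.
orange only: max(172/95, 732/47) = 15.57 servings → $7.01.
kale + strawberries with both tight: 3.361 servings and 0.2387 servings → $3.88.
kale + avocado with both tight: 2.966 servings and 4.148 servings → $9.69.
kale + orange with both tight: 3.331 servings and 0.2679 servings → $3.78.
strawberries + avocado: the both-tight solution has a negative serving — not a feasible corner.
strawberries + orange with both targets exact would need a negative amount; discard.
avocado + orange: the both-tight solution has a negative serving — not a feasible corner.
Cheapest feasible corner: $3.78.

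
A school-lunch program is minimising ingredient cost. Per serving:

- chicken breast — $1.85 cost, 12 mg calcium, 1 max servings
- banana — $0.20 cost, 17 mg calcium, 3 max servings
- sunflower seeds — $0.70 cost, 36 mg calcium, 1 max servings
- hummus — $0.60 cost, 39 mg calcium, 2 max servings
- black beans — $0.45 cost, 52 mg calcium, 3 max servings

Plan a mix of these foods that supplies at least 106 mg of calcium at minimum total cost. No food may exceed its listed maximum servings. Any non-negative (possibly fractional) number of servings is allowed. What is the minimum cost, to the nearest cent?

Cost per mg of calcium: black beans $0.0087, banana $0.0118, hummus $0.0154, sunflower seeds $0.0194, chicken breast $0.1542.
Take 2.038 servings of black beans: +106.0 mg calcium for $0.92 (total $0.92, still need 0.0 mg).
Greedy by cheapest-per-mg is optimal for a single linear constraint, so the minimum cost is $0.92.

$0.92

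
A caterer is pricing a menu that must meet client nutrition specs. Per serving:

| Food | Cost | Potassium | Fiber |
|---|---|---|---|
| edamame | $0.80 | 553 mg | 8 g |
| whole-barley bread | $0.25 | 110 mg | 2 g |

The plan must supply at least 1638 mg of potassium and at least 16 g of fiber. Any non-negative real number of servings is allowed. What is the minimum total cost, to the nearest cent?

$2.37

The cheapest plan sits at a corner of the feasible region — with two constraints it uses at most two foods.
edamame only: max(1638/553, 16/8) = 2.962 servings → $2.37.
whole-barley bread only: max(1638/110, 16/2) = 14.89 servings → $3.72.
edamame + whole-barley bread with both targets exact would need a negative amount; discard.
The minimum over all feasible corners is $2.37.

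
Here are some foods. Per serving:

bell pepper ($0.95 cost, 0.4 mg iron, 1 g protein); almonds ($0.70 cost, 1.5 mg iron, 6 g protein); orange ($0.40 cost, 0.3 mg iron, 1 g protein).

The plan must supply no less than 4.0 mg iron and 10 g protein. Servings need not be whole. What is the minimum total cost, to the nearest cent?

$1.87

An LP optimum is at a vertex; with two nutrient constraints at most two foods are used. Check each candidate.
bell pepper only: max(4.0/0.4, 10/1) = 10 servings → $9.50.
almonds only: max(4.0/1.5, 10/6) = 2.667 servings → $1.87.
orange only: max(4.0/0.3, 10/1) = 13.33 servings → $5.33.
bell pepper + almonds with both tight: 10 servings and 0 servings → $9.50.
bell pepper + orange with both tight: 10 servings and 0 servings → $9.50.
almonds + orange: the both-tight solution has a negative serving — not a feasible corner.
Cheapest feasible corner: $1.87.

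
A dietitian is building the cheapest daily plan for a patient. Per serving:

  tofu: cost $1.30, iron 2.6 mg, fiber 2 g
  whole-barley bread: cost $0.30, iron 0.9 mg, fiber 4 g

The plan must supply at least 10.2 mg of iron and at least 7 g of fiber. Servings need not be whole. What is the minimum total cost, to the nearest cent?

Minimising a linear cost over {iron ≥ 10.2, fiber ≥ 7, servings ≥ 0} — the optimum is at a vertex, using one or two foods.
tofu only: max(10.2/2.6, 7/2) = 3.923 servings → $5.10.
whole-barley bread only: max(10.2/0.9, 7/4) = 11.33 servings → $3.40.
tofu + whole-barley bread with both targets exact would need a negative amount; discard.
Cheapest feasible corner: $3.40.

$3.40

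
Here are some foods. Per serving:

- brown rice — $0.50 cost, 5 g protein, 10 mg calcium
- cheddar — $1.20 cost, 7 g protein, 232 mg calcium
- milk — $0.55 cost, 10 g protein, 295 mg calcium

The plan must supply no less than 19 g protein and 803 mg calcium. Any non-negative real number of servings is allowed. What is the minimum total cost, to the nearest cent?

brown rice only: max(19/5, 803/10) = 80.3 servings → $40.15.
cheddar only: max(19/7, 803/232) = 3.461 servings → $4.15.
milk only: max(19/10, 803/295) = 2.722 servings → $1.50.
brown rice + cheddar: the both-tight solution has a negative serving — not a feasible corner.
brown rice + milk: intersection lies outside the first quadrant.
cheddar + milk with both targets exact would need a negative amount; discard.
Cheapest feasible corner: $1.50.

$1.50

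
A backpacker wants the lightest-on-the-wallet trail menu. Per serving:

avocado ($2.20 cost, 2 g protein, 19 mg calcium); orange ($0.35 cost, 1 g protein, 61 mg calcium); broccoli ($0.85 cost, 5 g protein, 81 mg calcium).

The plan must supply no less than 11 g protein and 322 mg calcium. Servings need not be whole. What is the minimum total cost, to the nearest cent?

$2.45

With two linear requirements the optimum uses one or two foods; enumerate the corners.
avocado only: max(11/2, 322/19) = 16.95 servings → $37.28.
orange only: max(11/1, 322/61) = 11 servings → $3.85.
broccoli only: max(11/5, 322/81) = 3.975 servings → $3.38.
avocado + orange with both tight: 3.388 servings and 4.223 servings → $8.93.
avocado + broccoli with both targets exact would need a negative amount; discard.
orange + broccoli with both tight: 3.21 servings and 1.558 servings → $2.45.
So the least-cost plan costs $2.45.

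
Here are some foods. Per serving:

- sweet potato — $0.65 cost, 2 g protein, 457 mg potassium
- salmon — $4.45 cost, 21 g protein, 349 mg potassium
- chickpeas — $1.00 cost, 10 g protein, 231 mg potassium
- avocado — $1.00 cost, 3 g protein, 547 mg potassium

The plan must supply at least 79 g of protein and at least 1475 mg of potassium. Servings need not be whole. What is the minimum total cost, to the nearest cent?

The cheapest plan sits at a corner of the feasible region — with two constraints it uses at most two foods.
sweet potato only: max(79/2, 1475/457) = 39.5 servings → $25.68.
salmon only: max(79/21, 1475/349) = 4.226 servings → $18.81.
chickpeas only: max(79/10, 1475/231) = 7.9 servings → $7.90.
avocado only: max(79/3, 1475/547) = 26.33 servings → $26.33.
sweet potato + salmon with both tight: 0.3825 servings and 3.725 servings → $16.83.
sweet potato + chickpeas: the both-tight solution has a negative serving — not a feasible corner.
sweet potato + avocado with both targets exact would need a negative amount; discard.
salmon + chickpeas with both tight: 2.571 servings and 2.501 servings → $13.94.
salmon + avocado with both tight: 3.715 servings and 0.3261 servings → $16.86.
chickpeas + avocado: intersection lies outside the first quadrant.
So the least-cost plan costs $7.90.

$7.90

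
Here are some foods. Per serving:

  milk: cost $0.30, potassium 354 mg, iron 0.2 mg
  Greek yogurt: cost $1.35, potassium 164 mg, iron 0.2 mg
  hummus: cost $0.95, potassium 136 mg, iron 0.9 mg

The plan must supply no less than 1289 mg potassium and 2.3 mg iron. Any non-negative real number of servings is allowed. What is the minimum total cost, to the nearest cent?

At the optimum either one food covers both requirements or two foods hit both targets exactly; no other combination can be cheaper.
milk only: max(1289/354, 2.3/0.2) = 11.5 servings → $3.45.
Greek yogurt only: max(1289/164, 2.3/0.2) = 11.5 servings → $15.53.
hummus only: max(1289/136, 2.3/0.9) = 9.478 servings → $9.00.
milk + Greek yogurt: the both-tight solution has a negative serving — not a feasible corner.
milk + hummus with both tight: 2.908 servings and 1.909 servings → $2.69.
Greek yogurt + hummus with both tight: 7.037 servings and 0.9917 servings → $10.44.
The minimum over all feasible corners is $2.69.

$2.69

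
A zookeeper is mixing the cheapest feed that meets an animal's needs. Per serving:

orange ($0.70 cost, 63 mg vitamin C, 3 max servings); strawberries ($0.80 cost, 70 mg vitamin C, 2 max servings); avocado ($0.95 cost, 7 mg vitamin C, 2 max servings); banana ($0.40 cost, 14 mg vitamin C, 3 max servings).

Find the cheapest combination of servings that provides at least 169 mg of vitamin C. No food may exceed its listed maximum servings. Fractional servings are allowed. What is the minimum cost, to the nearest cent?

Cost per mg of vitamin C: orange $0.0111, strawberries $0.0114, banana $0.0286, avocado $0.1357.
Take 2.683 servings of orange: +169.0 mg vitamin C for $1.88 (total $1.88, still need 0.0 mg).
Filling from the cheapest source first is optimal under one linear minimum: $1.88.

$1.88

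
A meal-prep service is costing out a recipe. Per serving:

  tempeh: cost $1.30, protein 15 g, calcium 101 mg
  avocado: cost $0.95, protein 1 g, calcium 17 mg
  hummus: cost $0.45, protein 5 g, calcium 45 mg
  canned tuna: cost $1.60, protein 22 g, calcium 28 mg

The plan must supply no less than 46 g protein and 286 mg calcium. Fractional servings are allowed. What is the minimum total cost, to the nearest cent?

$3.85

Two binding constraints pin down two serving amounts, so the optimal mix uses at most two foods. The candidates are each food alone (scaled to the tighter of protein/calcium) and each pair with both constraints tight.
tempeh only: max(46/15, 286/101) = 3.067 servings → $3.99.
avocado only: max(46/1, 286/17) = 46 servings → $43.70.
hummus only: max(46/5, 286/45) = 9.2 servings → $4.14.
canned tuna only: max(46/22, 286/28) = 10.21 servings → $16.34.
tempeh + avocado: the both-tight solution has a negative serving — not a feasible corner.
tempeh + hummus: the both-tight solution has a negative serving — not a feasible corner.
tempeh + canned tuna with both tight: 2.777 servings and 0.1976 servings → $3.93.
avocado + hummus: the both-tight solution has a negative serving — not a feasible corner.
avocado + canned tuna with both tight: 14.46 servings and 1.434 servings → $16.03.
hummus + canned tuna with both tight: 5.887 servings and 0.7529 servings → $3.85.
Cheapest feasible corner: $3.85.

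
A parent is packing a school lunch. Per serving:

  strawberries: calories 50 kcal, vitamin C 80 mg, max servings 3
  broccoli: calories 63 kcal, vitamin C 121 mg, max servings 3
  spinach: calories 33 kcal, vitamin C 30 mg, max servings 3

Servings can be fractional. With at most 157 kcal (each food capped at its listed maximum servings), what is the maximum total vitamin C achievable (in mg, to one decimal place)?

301.5 mg

Vitamin C per kcal: broccoli 1.921, strawberries 1.6, spinach 0.9091.
Take 2.492 servings of broccoli: uses 157 kcal, +301.5 mg vitamin C (running total 301.5 mg).
Filling greedily by vitamin C-per-kcal is optimal for one linear limit, giving 301.5 mg.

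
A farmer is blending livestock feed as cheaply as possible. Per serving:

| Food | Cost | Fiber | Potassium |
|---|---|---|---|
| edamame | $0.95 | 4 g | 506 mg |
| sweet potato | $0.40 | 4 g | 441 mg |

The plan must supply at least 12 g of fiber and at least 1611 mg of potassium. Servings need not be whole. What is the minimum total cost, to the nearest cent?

Two binding constraints pin down two serving amounts, so the optimal mix uses at most two foods. The candidates are each food alone (scaled to the tighter of fiber/potassium) and each pair with both constraints tight.
edamame only: max(12/4, 1611/506) = 3.184 servings → $3.02.
sweet potato only: max(12/4, 1611/441) = 3.653 servings → $1.46.
edamame + sweet potato with both targets exact would need a negative amount; discard.
So the least-cost plan costs $1.46.

$1.46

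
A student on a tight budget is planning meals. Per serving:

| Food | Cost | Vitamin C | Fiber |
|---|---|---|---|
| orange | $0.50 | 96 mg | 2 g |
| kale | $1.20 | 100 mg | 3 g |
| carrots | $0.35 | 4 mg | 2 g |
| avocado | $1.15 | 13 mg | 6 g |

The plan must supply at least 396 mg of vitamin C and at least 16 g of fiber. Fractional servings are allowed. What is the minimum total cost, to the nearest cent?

At the optimum either one food covers both requirements or two foods hit both targets exactly; no other combination can be cheaper.
orange only: max(396/96, 16/2) = 8 servings → $4.00.
kale only: max(396/100, 16/3) = 5.333 servings → $6.40.
carrots only: max(396/4, 16/2) = 99 servings → $34.65.
avocado only: max(396/13, 16/6) = 30.46 servings → $35.03.
orange + kale with both targets exact would need a negative amount; discard.
orange + carrots with both tight: 3.957 servings and 4.043 servings → $3.39.
orange + avocado with both tight: 3.942 servings and 1.353 servings → $3.53.
kale + carrots with both tight: 3.872 servings and 2.191 servings → $5.41.
kale + avocado with both tight: 3.865 servings and 0.7344 servings → $5.48.
carrots + avocado: intersection lies outside the first quadrant.
The minimum over all feasible corners is $3.39.

$3.39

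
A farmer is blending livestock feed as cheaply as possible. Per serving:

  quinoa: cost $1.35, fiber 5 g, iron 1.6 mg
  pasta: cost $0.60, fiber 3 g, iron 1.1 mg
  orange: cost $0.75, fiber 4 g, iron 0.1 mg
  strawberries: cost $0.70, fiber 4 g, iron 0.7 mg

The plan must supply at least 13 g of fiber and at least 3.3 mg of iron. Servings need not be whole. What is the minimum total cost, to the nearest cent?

At the optimum either one food covers both requirements or two foods hit both targets exactly; no other combination can be cheaper.
quinoa only: max(13/5, 3.3/1.6) = 2.6 servings → $3.51.
pasta only: max(13/3, 3.3/1.1) = 4.333 servings → $2.60.
orange only: max(13/4, 3.3/0.1) = 33 servings → $24.75.
strawberries only: max(13/4, 3.3/0.7) = 4.714 servings → $3.30.
quinoa + pasta: the both-tight solution has a negative serving — not a feasible corner.
quinoa + orange with both tight: 2.017 servings and 0.7288 servings → $3.27.
quinoa + strawberries with both tight: 1.414 servings and 1.483 servings → $2.95.
pasta + orange with both tight: 2.902 servings and 1.073 servings → $2.55.
pasta + strawberries with both tight: 1.783 servings and 1.913 servings → $2.41.
orange + strawberries with both targets exact would need a negative amount; discard.
The minimum over all feasible corners is $2.41.

$2.41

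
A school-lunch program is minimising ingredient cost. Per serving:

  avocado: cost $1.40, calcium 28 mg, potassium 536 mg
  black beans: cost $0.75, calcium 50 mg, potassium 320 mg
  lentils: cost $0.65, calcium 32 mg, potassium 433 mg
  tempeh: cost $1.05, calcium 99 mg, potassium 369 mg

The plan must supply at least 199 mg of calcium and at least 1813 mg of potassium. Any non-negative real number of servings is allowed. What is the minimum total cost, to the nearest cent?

$3.17

avocado only: max(199/28, 1813/536) = 7.107 servings → $9.95.
black beans only: max(199/50, 1813/320) = 5.666 servings → $4.25.
lentils only: max(199/32, 1813/433) = 6.219 servings → $4.04.
tempeh only: max(199/99, 1813/369) = 4.913 servings → $5.16.
avocado + black beans with both tight: 1.512 servings and 3.133 servings → $4.47.
avocado + lentils with both targets exact would need a negative amount; discard.
avocado + tempeh with both tight: 2.482 servings and 1.308 servings → $4.85.
black beans + lentils with both tight: 2.467 servings and 2.364 servings → $3.39.
black beans + tempeh: intersection lies outside the first quadrant.
lentils + tempeh with both tight: 3.415 servings and 0.9064 servings → $3.17.
Cheapest feasible corner: $3.17.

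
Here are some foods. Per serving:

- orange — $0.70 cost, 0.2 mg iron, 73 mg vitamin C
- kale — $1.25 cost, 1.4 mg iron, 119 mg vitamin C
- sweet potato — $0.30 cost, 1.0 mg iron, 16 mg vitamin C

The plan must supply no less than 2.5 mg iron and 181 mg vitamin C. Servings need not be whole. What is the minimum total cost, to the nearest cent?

$1.96

A basic optimal solution has at most two foods positive. Try each food alone and each pair with both targets met exactly.
orange only: max(2.5/0.2, 181/73) = 12.5 servings → $8.75.
kale only: max(2.5/1.4, 181/119) = 1.786 servings → $2.23.
sweet potato only: max(2.5/1.0, 181/16) = 11.31 servings → $3.39.
orange + kale: intersection lies outside the first quadrant.
orange + sweet potato with both tight: 2.02 servings and 2.096 servings → $2.04.
kale + sweet potato with both tight: 1.46 servings and 0.4565 servings → $1.96.
Cheapest feasible corner: $1.96.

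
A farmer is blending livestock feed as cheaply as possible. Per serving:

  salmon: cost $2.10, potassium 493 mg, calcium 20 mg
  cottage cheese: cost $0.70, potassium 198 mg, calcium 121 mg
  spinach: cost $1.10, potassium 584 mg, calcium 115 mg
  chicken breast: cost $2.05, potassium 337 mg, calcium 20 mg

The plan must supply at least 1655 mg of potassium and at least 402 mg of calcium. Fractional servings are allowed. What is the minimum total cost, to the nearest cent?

$3.42

An LP optimum is at a vertex; with two nutrient constraints at most two foods are used. Check each candidate.
salmon only: max(1655/493, 402/20) = 20.1 servings → $42.21.
cottage cheese only: max(1655/198, 402/121) = 8.359 servings → $5.85.
spinach only: max(1655/584, 402/115) = 3.496 servings → $3.85.
chicken breast only: max(1655/337, 402/20) = 20.1 servings → $41.20.
salmon + cottage cheese with both tight: 2.167 servings and 2.964 servings → $6.62.
salmon + spinach: intersection lies outside the first quadrant.
salmon + chicken breast with both targets exact would need a negative amount; discard.
cottage cheese + spinach with both tight: 0.9279 servings and 2.519 servings → $3.42.
cottage cheese + chicken breast with both tight: 2.781 servings and 3.277 servings → $8.66.
spinach + chicken breast with both targets exact would need a negative amount; discard.
So the least-cost plan costs $3.42.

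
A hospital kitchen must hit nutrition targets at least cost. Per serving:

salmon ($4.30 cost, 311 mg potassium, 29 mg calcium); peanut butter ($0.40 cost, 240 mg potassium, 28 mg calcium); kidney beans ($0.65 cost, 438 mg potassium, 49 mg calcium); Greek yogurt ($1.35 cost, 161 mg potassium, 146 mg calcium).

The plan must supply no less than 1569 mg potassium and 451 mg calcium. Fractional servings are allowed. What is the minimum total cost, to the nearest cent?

$4.72

salmon only: max(1569/311, 451/29) = 15.55 servings → $66.87.
peanut butter only: max(1569/240, 451/28) = 16.11 servings → $6.44.
kidney beans only: max(1569/438, 451/49) = 9.204 servings → $5.98.
Greek yogurt only: max(1569/161, 451/146) = 9.745 servings → $13.16.
salmon + peanut butter with both targets exact would need a negative amount; discard.
salmon + kidney beans: the both-tight solution has a negative serving — not a feasible corner.
salmon + Greek yogurt with both tight: 3.841 servings and 2.326 servings → $19.66.
peanut butter + kidney beans with both targets exact would need a negative amount; discard.
peanut butter + Greek yogurt with both tight: 5.125 servings and 2.106 servings → $4.89.
kidney beans + Greek yogurt with both tight: 2.791 servings and 2.152 servings → $4.72.
Cheapest feasible corner: $4.72.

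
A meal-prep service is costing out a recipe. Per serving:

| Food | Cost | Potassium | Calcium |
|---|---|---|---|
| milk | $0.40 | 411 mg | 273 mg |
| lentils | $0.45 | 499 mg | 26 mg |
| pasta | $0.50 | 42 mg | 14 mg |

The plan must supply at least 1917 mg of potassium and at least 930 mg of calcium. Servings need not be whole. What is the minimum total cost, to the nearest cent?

$1.83

The cheapest plan sits at a corner of the feasible region — with two constraints it uses at most two foods.
milk only: max(1917/411, 930/273) = 4.664 servings → $1.87.
lentils only: max(1917/499, 930/26) = 35.77 servings → $16.10.
pasta only: max(1917/42, 930/14) = 66.43 servings → $33.21.
milk + lentils with both tight: 3.3 servings and 1.124 servings → $1.83.
milk + pasta with both tight: 2.14 servings and 24.7 servings → $13.21.
lentils + pasta: the both-tight solution has a negative serving — not a feasible corner.
So the least-cost plan costs $1.83.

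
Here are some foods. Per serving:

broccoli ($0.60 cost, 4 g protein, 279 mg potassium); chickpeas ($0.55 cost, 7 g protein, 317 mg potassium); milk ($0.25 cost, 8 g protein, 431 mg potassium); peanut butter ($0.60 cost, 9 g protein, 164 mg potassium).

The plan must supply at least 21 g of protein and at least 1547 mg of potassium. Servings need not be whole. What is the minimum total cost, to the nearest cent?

$0.90

For a min-cost LP with two ≥-constraints, a basic feasible solution has at most two positive variables.
broccoli only: max(21/4, 1547/279) = 5.545 servings → $3.33.
chickpeas only: max(21/7, 1547/317) = 4.88 servings → $2.68.
milk only: max(21/8, 1547/431) = 3.589 servings → $0.90.
peanut butter only: max(21/9, 1547/164) = 9.433 servings → $5.66.
broccoli + chickpeas: intersection lies outside the first quadrant.
broccoli + milk: intersection lies outside the first quadrant.
broccoli + peanut butter: intersection lies outside the first quadrant.
chickpeas + milk: the both-tight solution has a negative serving — not a feasible corner.
chickpeas + peanut butter with both targets exact would need a negative amount; discard.
milk + peanut butter: the both-tight solution has a negative serving — not a feasible corner.
So the least-cost plan costs $0.90.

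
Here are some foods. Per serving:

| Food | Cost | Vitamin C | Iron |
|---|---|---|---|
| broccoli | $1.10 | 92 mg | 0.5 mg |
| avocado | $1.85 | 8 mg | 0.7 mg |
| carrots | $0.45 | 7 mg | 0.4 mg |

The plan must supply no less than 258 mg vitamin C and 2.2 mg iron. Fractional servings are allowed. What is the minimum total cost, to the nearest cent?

The cheapest plan sits at a corner of the feasible region — with two constraints it uses at most two foods.
broccoli only: max(258/92, 2.2/0.5) = 4.4 servings → $4.84.
avocado only: max(258/8, 2.2/0.7) = 32.25 servings → $59.66.
carrots only: max(258/7, 2.2/0.4) = 36.86 servings → $16.59.
broccoli + avocado with both tight: 2.699 servings and 1.215 servings → $5.22.
broccoli + carrots with both tight: 2.637 servings and 2.204 servings → $3.89.
avocado + carrots: intersection lies outside the first quadrant.
The minimum over all feasible corners is $3.89.

$3.89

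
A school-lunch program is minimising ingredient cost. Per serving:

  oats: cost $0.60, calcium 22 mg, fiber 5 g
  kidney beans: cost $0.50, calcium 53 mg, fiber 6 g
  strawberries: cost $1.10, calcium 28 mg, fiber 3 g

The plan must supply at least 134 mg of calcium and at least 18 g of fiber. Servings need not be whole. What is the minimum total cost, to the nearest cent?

Minimising a linear cost over {calcium ≥ 134, fiber ≥ 18, servings ≥ 0} — the optimum is at a vertex, using one or two foods.
oats only: max(134/22, 18/5) = 6.091 servings → $3.65.
kidney beans only: max(134/53, 18/6) = 3 servings → $1.50.
strawberries only: max(134/28, 18/3) = 6 servings → $6.60.
oats + kidney beans with both tight: 1.128 servings and 2.06 servings → $1.71.
oats + strawberries with both tight: 1.378 servings and 3.703 servings → $4.90.
kidney beans + strawberries with both targets exact would need a negative amount; discard.
The minimum over all feasible corners is $1.50.

$1.50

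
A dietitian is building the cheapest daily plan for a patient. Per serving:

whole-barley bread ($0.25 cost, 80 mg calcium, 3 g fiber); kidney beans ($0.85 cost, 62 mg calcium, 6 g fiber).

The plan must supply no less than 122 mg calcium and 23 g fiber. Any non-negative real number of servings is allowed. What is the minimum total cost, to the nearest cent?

Compare the cost at each extreme point of the feasible region.
whole-barley bread only: max(122/80, 23/3) = 7.667 servings → $1.92.
kidney beans only: max(122/62, 23/6) = 3.833 servings → $3.26.
whole-barley bread + kidney beans with both targets exact would need a negative amount; discard.
The minimum over all feasible corners is $1.92.

$1.92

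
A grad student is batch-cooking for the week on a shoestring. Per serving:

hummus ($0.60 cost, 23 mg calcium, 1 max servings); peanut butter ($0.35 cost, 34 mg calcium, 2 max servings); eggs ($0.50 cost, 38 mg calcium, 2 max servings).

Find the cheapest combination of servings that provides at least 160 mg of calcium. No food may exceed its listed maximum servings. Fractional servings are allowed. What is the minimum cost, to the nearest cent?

$2.12

Cost per mg of calcium: peanut butter $0.0103, eggs $0.0132, hummus $0.0261.
Take 2 servings of peanut butter: +68.0 mg calcium for $0.70 (total $0.70, still need 92.0 mg).
Take 2 servings of eggs: +76.0 mg calcium for $1.00 (total $1.70, still need 16.0 mg).
Take 0.6957 servings of hummus: +16.0 mg calcium for $0.42 (total $2.12, still need 0.0 mg).
Greedy by cheapest-per-mg is optimal for a single linear constraint, so the minimum cost is $2.12.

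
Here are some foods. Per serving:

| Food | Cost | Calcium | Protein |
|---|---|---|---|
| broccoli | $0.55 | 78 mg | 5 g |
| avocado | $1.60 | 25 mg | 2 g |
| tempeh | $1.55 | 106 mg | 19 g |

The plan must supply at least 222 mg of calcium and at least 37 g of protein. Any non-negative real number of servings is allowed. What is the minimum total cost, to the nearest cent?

$3.06

A basic optimal solution has at most two foods positive. Try each food alone and each pair with both targets met exactly.
broccoli only: max(222/78, 37/5) = 7.4 servings → $4.07.
avocado only: max(222/25, 37/2) = 18.5 servings → $29.60.
tempeh only: max(222/106, 37/19) = 2.094 servings → $3.25.
broccoli + avocado: the both-tight solution has a negative serving — not a feasible corner.
broccoli + tempeh with both tight: 0.3109 servings and 1.866 servings → $3.06.
avocado + tempeh with both tight: 1.125 servings and 1.829 servings → $4.64.
So the least-cost plan costs $3.06.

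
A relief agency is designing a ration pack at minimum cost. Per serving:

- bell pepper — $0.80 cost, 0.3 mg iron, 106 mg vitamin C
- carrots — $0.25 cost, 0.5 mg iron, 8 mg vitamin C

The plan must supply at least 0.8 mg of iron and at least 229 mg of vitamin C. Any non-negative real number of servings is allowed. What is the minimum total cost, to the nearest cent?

$1.79

Compare the cost at each extreme point of the feasible region.
bell pepper only: max(0.8/0.3, 229/106) = 2.667 servings → $2.13.
carrots only: max(0.8/0.5, 229/8) = 28.62 servings → $7.16.
bell pepper + carrots with both tight: 2.136 servings and 0.3182 servings → $1.79.
Cheapest feasible corner: $1.79.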